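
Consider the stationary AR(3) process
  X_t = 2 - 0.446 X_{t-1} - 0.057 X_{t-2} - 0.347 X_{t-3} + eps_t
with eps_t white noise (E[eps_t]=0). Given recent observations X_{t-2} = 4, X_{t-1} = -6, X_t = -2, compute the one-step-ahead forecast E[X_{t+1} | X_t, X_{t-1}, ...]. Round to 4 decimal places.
E[X_{t+1} \mid \mathcal F_t] = 1.8460

For an AR(p) model X_t = c + sum_i phi_i X_{t-i} + eps_t, the
one-step-ahead conditional mean is
  E[X_{t+1} | X_t, ...] = c + sum_i phi_i X_{t+1-i}.
Substitute known values:
  E[X_{t+1} | ...] = 2 + (-0.446) * (-2) + (-0.057) * (-6) + (-0.347) * (4)
                   = 1.8460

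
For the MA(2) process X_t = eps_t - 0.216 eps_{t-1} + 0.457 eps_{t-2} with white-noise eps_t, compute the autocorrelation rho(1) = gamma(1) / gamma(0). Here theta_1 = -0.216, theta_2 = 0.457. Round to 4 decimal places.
\rho(1) = -0.2507

For an MA(q) process with theta_0 = 1, the autocovariance is
  gamma(k) = sigma^2 * sum_{i=0..q-k} theta_i * theta_{i+k},
and rho(k) = gamma(k) / gamma(0). Sigma^2 cancels.
  numerator   = (1)*(-0.216) + (-0.216)*(0.457) = -0.314712.
  denominator = (1)^2 + (-0.216)^2 + (0.457)^2 = 1.255505.
  rho(1) = -0.314712 / 1.255505 = -0.2507.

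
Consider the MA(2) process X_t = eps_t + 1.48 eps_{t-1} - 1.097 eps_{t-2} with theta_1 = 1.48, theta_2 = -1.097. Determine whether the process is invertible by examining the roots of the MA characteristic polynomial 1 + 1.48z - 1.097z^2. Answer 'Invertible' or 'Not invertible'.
\text{Not invertible}

The MA(q) characteristic polynomial is P(z) = 1 + 1.48z - 1.097z^2.
Invertibility requires all roots to lie outside the unit circle, i.e. |z| > 1 for every root.
Set 1 + (1.48) z + (-1.097) z^2 = 0, i.e. a z^2 + b z + c = 0 with a = -1.097, b = 1.48, c = 1.
Discriminant D = b^2 - 4ac = (1.48)^2 - 4*(-1.097)*1 = 2.1904 - (-4.388) = 6.5784.
D >= 0, so the roots are real: z = (-b +/- sqrt(D)) / (2a) = (-1.48 +/- 2.564839) / (-2.194).
  z_1 = (-1.48 + 2.564839) / (-2.194) = -0.4945,   |z_1| = 0.4945.
  z_2 = (-1.48 - 2.564839) / (-2.194) = 1.8436,   |z_2| = 1.8436.
Moduli of all roots: 0.4945, 1.8436.
All moduli strictly greater than 1? No.
Verdict: Not invertible.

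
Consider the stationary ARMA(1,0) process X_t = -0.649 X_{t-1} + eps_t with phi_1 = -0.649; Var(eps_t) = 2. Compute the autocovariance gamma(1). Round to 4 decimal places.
\gamma(1) = -2.2426

Multiply the model equation by X_{t-k} and take expectations. With theta_0 = psi_0 = 1 and psi_j the MA(infinity) weights, this gives
  gamma(k) - sum_i phi_i gamma(k-i) = c_k,
  c_k = sigma^2 * sum_{j=k..q} theta_j psi_{j-k}   (c_k = 0 for k > q),
using gamma(-m) = gamma(m).
Pure AR (q = 0): c_0 = sigma^2 = 2, c_k = 0 for k >= 1.
Equations for k = 0 and k = 1 (AR order 1):
  gamma(0) = phi_1 gamma(1) + c_0
  gamma(1) = phi_1 gamma(0) + c_1
Substituting the second into the first: gamma(0) (1 - phi_1^2) = c_0 + phi_1 c_1, so
  gamma(0) = c_0 / (1 - phi_1^2) = 2 / (1 - (-0.649)^2) = 2 / 0.578799 = 3.455431.
  gamma(1) = phi_1 gamma(0) = (-0.649)(3.455431) = -2.242575.
Therefore gamma(1) = -2.2426 (to 4 decimal places).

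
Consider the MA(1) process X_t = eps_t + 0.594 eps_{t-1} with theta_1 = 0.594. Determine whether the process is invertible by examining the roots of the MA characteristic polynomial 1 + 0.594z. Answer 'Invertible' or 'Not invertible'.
\text{Invertible}

The MA(q) characteristic polynomial is P(z) = 1 + 0.594z.
Invertibility requires all roots to lie outside the unit circle, i.e. |z| > 1 for every root.
This is linear in z: 1 + (0.594) z = 0  =>  z = -1/(0.594) = -1.683502,  |z| = 1.683502.
Moduli of all roots: 1.6835.
All moduli strictly greater than 1? Yes.
Verdict: Invertible.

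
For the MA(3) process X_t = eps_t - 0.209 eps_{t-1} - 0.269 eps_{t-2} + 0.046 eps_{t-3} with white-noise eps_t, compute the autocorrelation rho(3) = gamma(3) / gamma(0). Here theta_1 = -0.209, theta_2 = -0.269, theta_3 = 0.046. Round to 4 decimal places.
\rho(3) = 0.0411

For an MA(q) process with theta_0 = 1, the autocovariance is
  gamma(k) = sigma^2 * sum_{i=0..q-k} theta_i * theta_{i+k},
and rho(k) = gamma(k) / gamma(0). Sigma^2 cancels.
  numerator   = (1)*(0.046) = 0.046.
  denominator = (1)^2 + (-0.209)^2 + (-0.269)^2 + (0.046)^2 = 1.118158.
  rho(3) = 0.046 / 1.118158 = 0.0411.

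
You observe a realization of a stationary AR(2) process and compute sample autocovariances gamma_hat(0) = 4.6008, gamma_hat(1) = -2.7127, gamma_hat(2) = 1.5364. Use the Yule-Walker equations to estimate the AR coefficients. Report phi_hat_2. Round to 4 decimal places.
\hat\phi_{2} = -0.0210

The Yule-Walker equations for an AR(p) process read, in matrix form,
  Gamma_p phi = r_p,   with   (Gamma_p)_{ij} = gamma(|i - j|),
                       (r_p)_i = gamma(i),   i,j = 1..p.
Substitute the sample gammas (Toeplitz matrix and right-hand side of size 2):
  Gamma_p = [[4.6008, -2.7127], [-2.7127, 4.6008]]
  r_p     = [-2.7127, 1.5364]
Written out:
  4.6008 phi_1 - 2.7127 phi_2 = -2.7127
  -2.7127 phi_1 + 4.6008 phi_2 = 1.5364
Solve by Cramer's rule:
  det = gamma(0)^2 - gamma(1)^2 = (4.6008)^2 - (-2.7127)^2 = 21.16736064 - 7.35874129 = 13.80861935
  phi_hat_1 = [gamma(1) gamma(0) - gamma(1) gamma(2)] / det = [(-2.7127)(4.6008) - (-2.7127)(1.5364)] / 13.80861935 = -8.31279788 / 13.80861935 = -0.602
  phi_hat_2 = [gamma(0) gamma(2) - gamma(1)^2] / det = [(4.6008)(1.5364) - (-2.7127)^2] / 13.80861935 = -0.29007217 / 13.80861935 = -0.021
So phi_hat = [-0.6020, -0.0210].
Therefore phi_hat_2 = -0.0210.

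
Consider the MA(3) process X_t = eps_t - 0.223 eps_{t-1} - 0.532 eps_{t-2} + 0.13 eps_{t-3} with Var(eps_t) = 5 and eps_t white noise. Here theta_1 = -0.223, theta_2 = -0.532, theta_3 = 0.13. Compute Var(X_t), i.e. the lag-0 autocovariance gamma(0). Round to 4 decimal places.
\gamma(0) = 6.7483

For an MA(q) process X_t = eps_t + sum_i theta_i eps_{t-i} with
Var(eps_t) = sigma^2, the variance is
  gamma(0) = sigma^2 * (1 + sum_i theta_i^2).
  sum_i theta_i^2 = (-0.223)^2 + (-0.532)^2 + (0.13)^2 = 0.049729 + 0.283024 + 0.0169 = 0.349653.
  gamma(0) = 5 * (1 + 0.349653) = 5 * 1.349653 = 6.748265, which rounds to 6.7483.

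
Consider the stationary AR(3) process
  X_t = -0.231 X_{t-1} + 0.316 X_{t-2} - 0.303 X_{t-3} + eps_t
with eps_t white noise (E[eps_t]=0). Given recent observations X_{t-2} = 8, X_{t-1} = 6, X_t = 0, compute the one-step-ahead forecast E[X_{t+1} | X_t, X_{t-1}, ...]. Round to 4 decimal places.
E[X_{t+1} \mid \mathcal F_t] = -0.5280

For an AR(p) model X_t = c + sum_i phi_i X_{t-i} + eps_t, the
one-step-ahead conditional mean is
  E[X_{t+1} | X_t, ...] = c + sum_i phi_i X_{t+1-i}.
Substitute known values:
  E[X_{t+1} | ...] = (-0.231) * (0) + (0.316) * (6) + (-0.303) * (8)
                   = -0.5280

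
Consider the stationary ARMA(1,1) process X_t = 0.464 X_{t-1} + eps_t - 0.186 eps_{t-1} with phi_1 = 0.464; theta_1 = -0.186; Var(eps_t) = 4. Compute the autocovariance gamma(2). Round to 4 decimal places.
\gamma(2) = 0.6008

Multiply the model equation by X_{t-k} and take expectations. With theta_0 = psi_0 = 1 and psi_j the MA(infinity) weights, this gives
  gamma(k) - sum_i phi_i gamma(k-i) = c_k,
  c_k = sigma^2 * sum_{j=k..q} theta_j psi_{j-k}   (c_k = 0 for k > q),
using gamma(-m) = gamma(m).
psi-weights needed (psi_j = theta_j + sum_i phi_i psi_{j-i}):
  psi_1 = theta_1 + phi_1 = -0.186 + (0.464) = 0.278
Right-hand sides:
  c_0 = sigma^2 (1 + theta_1 psi_1) = 4 * (1 + (-0.186)(0.278)) = 4 * 0.948292 = 3.793168
  c_1 = sigma^2 theta_1 = 4 * (-0.186) = -0.744
  c_2 = 0
Equations for k = 0 and k = 1 (AR order 1):
  gamma(0) = phi_1 gamma(1) + c_0
  gamma(1) = phi_1 gamma(0) + c_1
Substituting the second into the first: gamma(0) (1 - phi_1^2) = c_0 + phi_1 c_1, so
  gamma(0) = (c_0 + phi_1 c_1) / (1 - phi_1^2) = (3.793168 + (0.464)(-0.744)) / (1 - (0.464)^2) = 3.447952 / 0.784704 = 4.393952.
  gamma(1) = phi_1 gamma(0) + c_1 = (0.464)(4.393952) + (-0.744) = 1.294794.
For k = 2 (> q): gamma(2) = phi_1 gamma(1) = (0.464)(1.294794) = 0.600784.
Therefore gamma(2) = 0.6008 (to 4 decimal places).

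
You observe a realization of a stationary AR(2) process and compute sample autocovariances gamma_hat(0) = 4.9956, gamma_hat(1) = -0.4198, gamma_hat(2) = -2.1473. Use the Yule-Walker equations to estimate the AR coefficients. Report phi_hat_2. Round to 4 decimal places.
\hat\phi_{2} = -0.4400

The Yule-Walker equations for an AR(p) process read, in matrix form,
  Gamma_p phi = r_p,   with   (Gamma_p)_{ij} = gamma(|i - j|),
                       (r_p)_i = gamma(i),   i,j = 1..p.
Substitute the sample gammas (Toeplitz matrix and right-hand side of size 2):
  Gamma_p = [[4.9956, -0.4198], [-0.4198, 4.9956]]
  r_p     = [-0.4198, -2.1473]
Written out:
  4.9956 phi_1 - 0.4198 phi_2 = -0.4198
  -0.4198 phi_1 + 4.9956 phi_2 = -2.1473
Solve by Cramer's rule:
  det = gamma(0)^2 - gamma(1)^2 = (4.9956)^2 - (-0.4198)^2 = 24.95601936 - 0.17623204 = 24.77978732
  phi_hat_1 = [gamma(1) gamma(0) - gamma(1) gamma(2)] / det = [(-0.4198)(4.9956) - (-0.4198)(-2.1473)] / 24.77978732 = -2.99858942 / 24.77978732 = -0.121
  phi_hat_2 = [gamma(0) gamma(2) - gamma(1)^2] / det = [(4.9956)(-2.1473) - (-0.4198)^2] / 24.77978732 = -10.90328392 / 24.77978732 = -0.44
So phi_hat = [-0.1210, -0.4400].
Therefore phi_hat_2 = -0.4400.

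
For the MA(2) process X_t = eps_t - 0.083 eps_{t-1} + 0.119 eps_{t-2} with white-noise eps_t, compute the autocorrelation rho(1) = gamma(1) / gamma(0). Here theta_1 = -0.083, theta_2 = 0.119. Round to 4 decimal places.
\rho(1) = -0.0910

For an MA(q) process with theta_0 = 1, the autocovariance is
  gamma(k) = sigma^2 * sum_{i=0..q-k} theta_i * theta_{i+k},
and rho(k) = gamma(k) / gamma(0). Sigma^2 cancels.
  numerator   = (1)*(-0.083) + (-0.083)*(0.119) = -0.092877.
  denominator = (1)^2 + (-0.083)^2 + (0.119)^2 = 1.02105.
  rho(1) = -0.092877 / 1.02105 = -0.0910.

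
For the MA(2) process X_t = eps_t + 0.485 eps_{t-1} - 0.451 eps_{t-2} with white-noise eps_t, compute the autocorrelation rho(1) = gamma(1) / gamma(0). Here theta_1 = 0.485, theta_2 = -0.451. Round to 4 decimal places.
\rho(1) = 0.1851

For an MA(q) process with theta_0 = 1, the autocovariance is
  gamma(k) = sigma^2 * sum_{i=0..q-k} theta_i * theta_{i+k},
and rho(k) = gamma(k) / gamma(0). Sigma^2 cancels.
  numerator   = (1)*(0.485) + (0.485)*(-0.451) = 0.266265.
  denominator = (1)^2 + (0.485)^2 + (-0.451)^2 = 1.438626.
  rho(1) = 0.266265 / 1.438626 = 0.1851.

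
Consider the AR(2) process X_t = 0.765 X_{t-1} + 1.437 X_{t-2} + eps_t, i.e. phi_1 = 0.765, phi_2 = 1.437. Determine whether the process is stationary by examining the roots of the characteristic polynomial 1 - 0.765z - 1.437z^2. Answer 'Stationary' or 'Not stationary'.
\text{Not stationary}

The AR(p) characteristic polynomial is P(z) = 1 - 0.765z - 1.437z^2.
Stationarity requires all roots to lie outside the unit circle, i.e. |z| > 1 for every root.
Set 1 + (-0.765) z + (-1.437) z^2 = 0, i.e. a z^2 + b z + c = 0 with a = -1.437, b = -0.765, c = 1.
Discriminant D = b^2 - 4ac = (-0.765)^2 - 4*(-1.437)*1 = 0.585225 - (-5.748) = 6.333225.
D >= 0, so the roots are real: z = (-b +/- sqrt(D)) / (2a) = (0.765 +/- 2.51659) / (-2.874).
  z_1 = (0.765 + 2.51659) / (-2.874) = -1.1418,   |z_1| = 1.1418.
  z_2 = (0.765 - 2.51659) / (-2.874) = 0.6095,   |z_2| = 0.6095.
Moduli of all roots: 1.1418, 0.6095.
All moduli strictly greater than 1? No.
Verdict: Not stationary.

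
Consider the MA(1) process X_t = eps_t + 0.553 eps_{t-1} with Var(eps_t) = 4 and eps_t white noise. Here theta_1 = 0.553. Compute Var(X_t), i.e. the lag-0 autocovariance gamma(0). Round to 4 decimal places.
\gamma(0) = 5.2232

For an MA(q) process X_t = eps_t + sum_i theta_i eps_{t-i} with
Var(eps_t) = sigma^2, the variance is
  gamma(0) = sigma^2 * (1 + sum_i theta_i^2).
  sum_i theta_i^2 = (0.553)^2 = 0.305809.
  gamma(0) = 4 * (1 + 0.305809) = 4 * 1.305809 = 5.223236, which rounds to 5.2232.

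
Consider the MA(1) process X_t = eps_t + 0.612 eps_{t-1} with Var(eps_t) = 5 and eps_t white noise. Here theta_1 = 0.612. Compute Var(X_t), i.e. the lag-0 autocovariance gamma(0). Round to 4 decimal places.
\gamma(0) = 6.8727

For an MA(q) process X_t = eps_t + sum_i theta_i eps_{t-i} with
Var(eps_t) = sigma^2, the variance is
  gamma(0) = sigma^2 * (1 + sum_i theta_i^2).
  sum_i theta_i^2 = (0.612)^2 = 0.374544.
  gamma(0) = 5 * (1 + 0.374544) = 5 * 1.374544 = 6.87272, which rounds to 6.8727.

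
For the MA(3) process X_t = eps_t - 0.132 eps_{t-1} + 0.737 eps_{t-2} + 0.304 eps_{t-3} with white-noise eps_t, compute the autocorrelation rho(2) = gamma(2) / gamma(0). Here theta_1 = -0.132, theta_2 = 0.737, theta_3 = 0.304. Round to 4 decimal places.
\rho(2) = 0.4216

For an MA(q) process with theta_0 = 1, the autocovariance is
  gamma(k) = sigma^2 * sum_{i=0..q-k} theta_i * theta_{i+k},
and rho(k) = gamma(k) / gamma(0). Sigma^2 cancels.
  numerator   = (1)*(0.737) + (-0.132)*(0.304) = 0.696872.
  denominator = (1)^2 + (-0.132)^2 + (0.737)^2 + (0.304)^2 = 1.653009.
  rho(2) = 0.696872 / 1.653009 = 0.4216.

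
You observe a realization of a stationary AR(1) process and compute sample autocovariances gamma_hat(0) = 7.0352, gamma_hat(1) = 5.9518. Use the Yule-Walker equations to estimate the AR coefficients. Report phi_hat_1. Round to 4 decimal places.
\hat\phi_{1} = 0.8460

The Yule-Walker equations for an AR(p) process read, in matrix form,
  Gamma_p phi = r_p,   with   (Gamma_p)_{ij} = gamma(|i - j|),
                       (r_p)_i = gamma(i),   i,j = 1..p.
Substitute the sample gammas (Toeplitz matrix and right-hand side of size 1):
  Gamma_p = [[7.0352]]
  r_p     = [5.9518]
With p = 1 this is the single equation gamma(0) phi_1 = gamma(1):
  phi_hat_1 = gamma(1) / gamma(0) = 5.9518 / 7.0352 = 0.8460.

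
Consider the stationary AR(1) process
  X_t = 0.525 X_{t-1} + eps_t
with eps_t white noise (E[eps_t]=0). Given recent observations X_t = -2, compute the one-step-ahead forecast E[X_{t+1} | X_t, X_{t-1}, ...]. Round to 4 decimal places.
E[X_{t+1} \mid \mathcal F_t] = -1.0500

For an AR(p) model X_t = c + sum_i phi_i X_{t-i} + eps_t, the
one-step-ahead conditional mean is
  E[X_{t+1} | X_t, ...] = c + sum_i phi_i X_{t+1-i}.
Substitute known values:
  E[X_{t+1} | ...] = (0.525) * (-2)
                   = -1.0500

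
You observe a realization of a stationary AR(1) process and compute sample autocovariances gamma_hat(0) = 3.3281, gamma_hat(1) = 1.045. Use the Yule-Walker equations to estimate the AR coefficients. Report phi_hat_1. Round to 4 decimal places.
\hat\phi_{1} = 0.3140

The Yule-Walker equations for an AR(p) process read, in matrix form,
  Gamma_p phi = r_p,   with   (Gamma_p)_{ij} = gamma(|i - j|),
                       (r_p)_i = gamma(i),   i,j = 1..p.
Substitute the sample gammas (Toeplitz matrix and right-hand side of size 1):
  Gamma_p = [[3.3281]]
  r_p     = [1.045]
With p = 1 this is the single equation gamma(0) phi_1 = gamma(1):
  phi_hat_1 = gamma(1) / gamma(0) = 1.045 / 3.3281 = 0.3140.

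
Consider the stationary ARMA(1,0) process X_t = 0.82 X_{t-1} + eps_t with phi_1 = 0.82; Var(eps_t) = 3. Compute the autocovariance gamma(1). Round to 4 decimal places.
\gamma(1) = 7.5092

Multiply the model equation by X_{t-k} and take expectations. With theta_0 = psi_0 = 1 and psi_j the MA(infinity) weights, this gives
  gamma(k) - sum_i phi_i gamma(k-i) = c_k,
  c_k = sigma^2 * sum_{j=k..q} theta_j psi_{j-k}   (c_k = 0 for k > q),
using gamma(-m) = gamma(m).
Pure AR (q = 0): c_0 = sigma^2 = 3, c_k = 0 for k >= 1.
Equations for k = 0 and k = 1 (AR order 1):
  gamma(0) = phi_1 gamma(1) + c_0
  gamma(1) = phi_1 gamma(0) + c_1
Substituting the second into the first: gamma(0) (1 - phi_1^2) = c_0 + phi_1 c_1, so
  gamma(0) = c_0 / (1 - phi_1^2) = 3 / (1 - (0.82)^2) = 3 / 0.3276 = 9.157509.
  gamma(1) = phi_1 gamma(0) = (0.82)(9.157509) = 7.509158.
Therefore gamma(1) = 7.5092 (to 4 decimal places).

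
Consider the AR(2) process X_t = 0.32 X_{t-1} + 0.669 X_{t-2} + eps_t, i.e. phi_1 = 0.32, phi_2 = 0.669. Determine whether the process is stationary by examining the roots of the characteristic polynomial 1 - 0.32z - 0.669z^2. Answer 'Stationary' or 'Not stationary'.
\text{Stationary}

The AR(p) characteristic polynomial is P(z) = 1 - 0.32z - 0.669z^2.
Stationarity requires all roots to lie outside the unit circle, i.e. |z| > 1 for every root.
Set 1 + (-0.32) z + (-0.669) z^2 = 0, i.e. a z^2 + b z + c = 0 with a = -0.669, b = -0.32, c = 1.
Discriminant D = b^2 - 4ac = (-0.32)^2 - 4*(-0.669)*1 = 0.1024 - (-2.676) = 2.7784.
D >= 0, so the roots are real: z = (-b +/- sqrt(D)) / (2a) = (0.32 +/- 1.666853) / (-1.338).
  z_1 = (0.32 + 1.666853) / (-1.338) = -1.4849,   |z_1| = 1.4849.
  z_2 = (0.32 - 1.666853) / (-1.338) = 1.0066,   |z_2| = 1.0066.
Moduli of all roots: 1.4849, 1.0066.
All moduli strictly greater than 1? Yes.
Verdict: Stationary.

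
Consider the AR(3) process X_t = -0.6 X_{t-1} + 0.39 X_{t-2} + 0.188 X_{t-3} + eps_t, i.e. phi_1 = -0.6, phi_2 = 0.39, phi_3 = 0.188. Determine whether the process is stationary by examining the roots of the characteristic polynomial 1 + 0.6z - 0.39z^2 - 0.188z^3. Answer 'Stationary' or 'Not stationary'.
\text{Stationary}

The AR(p) characteristic polynomial is P(z) = 1 + 0.6z - 0.39z^2 - 0.188z^3.
Stationarity requires all roots to lie outside the unit circle, i.e. |z| > 1 for every root.
Degree 3: look for a simple real root z0 first, then factor out (1 - z/z0) and solve the remaining quadratic.
Testing z0 = -2.5: P(-2.5) = 1 + (0.6)(-2.5) + (-0.39)(-2.5)^2 + (-0.188)(-2.5)^3
  = 1 + (-1.5) + (-2.4375) + (2.9375) = 0.  So z_0 = -2.5 is a root, |z_0| = 2.5.
Divide out the factor (1 + 0.4 z) = (1 - z/z0) (since 1/z0 = -0.4):
  P(z) = (1 + 0.4 z)(1 + (0.2) z + (-0.47) z^2)
  [check: z-coef 0.2 - (-0.4) = 0.6; z^2-coef -0.47 - (-0.4)(0.2) = -0.39; z^3-coef -(-0.4)(-0.47) = -0.188.]
Remaining roots from the quadratic factor 1 + (0.2) z + (-0.47) z^2:
  Set 1 + (0.2) z + (-0.47) z^2 = 0, i.e. a z^2 + b z + c = 0 with a = -0.47, b = 0.2, c = 1.
  Discriminant D = b^2 - 4ac = (0.2)^2 - 4*(-0.47)*1 = 0.04 - (-1.88) = 1.92.
  D >= 0, so the roots are real: z = (-b +/- sqrt(D)) / (2a) = (-0.2 +/- 1.385641) / (-0.94).
    z_1 = (-0.2 + 1.385641) / (-0.94) = -1.2613,   |z_1| = 1.2613.
    z_2 = (-0.2 - 1.385641) / (-0.94) = 1.6869,   |z_2| = 1.6869.
Moduli of all roots: 2.5000, 1.2613, 1.6869.
All moduli strictly greater than 1? Yes.
Verdict: Stationary.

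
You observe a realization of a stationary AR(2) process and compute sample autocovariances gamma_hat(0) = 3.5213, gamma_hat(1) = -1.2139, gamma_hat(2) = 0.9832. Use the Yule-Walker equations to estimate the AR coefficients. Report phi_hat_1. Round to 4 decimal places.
\hat\phi_{1} = -0.2820

The Yule-Walker equations for an AR(p) process read, in matrix form,
  Gamma_p phi = r_p,   with   (Gamma_p)_{ij} = gamma(|i - j|),
                       (r_p)_i = gamma(i),   i,j = 1..p.
Substitute the sample gammas (Toeplitz matrix and right-hand side of size 2):
  Gamma_p = [[3.5213, -1.2139], [-1.2139, 3.5213]]
  r_p     = [-1.2139, 0.9832]
Written out:
  3.5213 phi_1 - 1.2139 phi_2 = -1.2139
  -1.2139 phi_1 + 3.5213 phi_2 = 0.9832
Solve by Cramer's rule:
  det = gamma(0)^2 - gamma(1)^2 = (3.5213)^2 - (-1.2139)^2 = 12.39955369 - 1.47355321 = 10.92600048
  phi_hat_1 = [gamma(1) gamma(0) - gamma(1) gamma(2)] / det = [(-1.2139)(3.5213) - (-1.2139)(0.9832)] / 10.92600048 = -3.08099959 / 10.92600048 = -0.282
  phi_hat_2 = [gamma(0) gamma(2) - gamma(1)^2] / det = [(3.5213)(0.9832) - (-1.2139)^2] / 10.92600048 = 1.98858895 / 10.92600048 = 0.182
So phi_hat = [-0.2820, 0.1820].
Therefore phi_hat_1 = -0.2820.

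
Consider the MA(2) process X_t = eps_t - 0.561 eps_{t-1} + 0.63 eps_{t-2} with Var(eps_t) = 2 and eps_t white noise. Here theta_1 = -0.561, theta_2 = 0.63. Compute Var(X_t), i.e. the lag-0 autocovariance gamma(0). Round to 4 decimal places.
\gamma(0) = 3.4232

For an MA(q) process X_t = eps_t + sum_i theta_i eps_{t-i} with
Var(eps_t) = sigma^2, the variance is
  gamma(0) = sigma^2 * (1 + sum_i theta_i^2).
  sum_i theta_i^2 = (-0.561)^2 + (0.63)^2 = 0.314721 + 0.3969 = 0.711621.
  gamma(0) = 2 * (1 + 0.711621) = 2 * 1.711621 = 3.423242, which rounds to 3.4232.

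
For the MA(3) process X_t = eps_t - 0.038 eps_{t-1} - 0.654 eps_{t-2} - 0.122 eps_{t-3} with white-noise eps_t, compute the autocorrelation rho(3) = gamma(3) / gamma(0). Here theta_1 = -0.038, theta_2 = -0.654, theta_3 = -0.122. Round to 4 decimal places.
\rho(3) = -0.0845

For an MA(q) process with theta_0 = 1, the autocovariance is
  gamma(k) = sigma^2 * sum_{i=0..q-k} theta_i * theta_{i+k},
and rho(k) = gamma(k) / gamma(0). Sigma^2 cancels.
  numerator   = (1)*(-0.122) = -0.122.
  denominator = (1)^2 + (-0.038)^2 + (-0.654)^2 + (-0.122)^2 = 1.444044.
  rho(3) = -0.122 / 1.444044 = -0.0845.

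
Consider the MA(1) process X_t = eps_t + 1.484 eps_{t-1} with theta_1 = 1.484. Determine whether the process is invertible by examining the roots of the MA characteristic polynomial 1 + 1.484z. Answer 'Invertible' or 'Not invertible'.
\text{Not invertible}

The MA(q) characteristic polynomial is P(z) = 1 + 1.484z.
Invertibility requires all roots to lie outside the unit circle, i.e. |z| > 1 for every root.
This is linear in z: 1 + (1.484) z = 0  =>  z = -1/(1.484) = -0.673854,  |z| = 0.673854.
Moduli of all roots: 0.6739.
All moduli strictly greater than 1? No.
Verdict: Not invertible.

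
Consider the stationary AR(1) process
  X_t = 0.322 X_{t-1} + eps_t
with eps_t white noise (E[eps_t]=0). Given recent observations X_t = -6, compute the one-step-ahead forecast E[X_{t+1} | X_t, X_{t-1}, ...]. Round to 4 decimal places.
E[X_{t+1} \mid \mathcal F_t] = -1.9320

For an AR(p) model X_t = c + sum_i phi_i X_{t-i} + eps_t, the
one-step-ahead conditional mean is
  E[X_{t+1} | X_t, ...] = c + sum_i phi_i X_{t+1-i}.
Substitute known values:
  E[X_{t+1} | ...] = (0.322) * (-6)
                   = -1.9320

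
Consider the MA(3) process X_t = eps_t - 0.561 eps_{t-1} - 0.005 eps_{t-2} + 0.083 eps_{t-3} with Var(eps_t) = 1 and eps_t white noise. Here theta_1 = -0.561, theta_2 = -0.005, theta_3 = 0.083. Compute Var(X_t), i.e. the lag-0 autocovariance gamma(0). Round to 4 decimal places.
\gamma(0) = 1.3216

For an MA(q) process X_t = eps_t + sum_i theta_i eps_{t-i} with
Var(eps_t) = sigma^2, the variance is
  gamma(0) = sigma^2 * (1 + sum_i theta_i^2).
  sum_i theta_i^2 = (-0.561)^2 + (-0.005)^2 + (0.083)^2 = 0.314721 + 0.000025 + 0.006889 = 0.321635.
  gamma(0) = 1 * (1 + 0.321635) = 1 * 1.321635 = 1.321635, which rounds to 1.3216.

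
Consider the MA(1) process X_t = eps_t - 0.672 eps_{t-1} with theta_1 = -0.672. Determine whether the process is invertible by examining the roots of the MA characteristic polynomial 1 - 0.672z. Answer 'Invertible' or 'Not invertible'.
\text{Invertible}

The MA(q) characteristic polynomial is P(z) = 1 - 0.672z.
Invertibility requires all roots to lie outside the unit circle, i.e. |z| > 1 for every root.
This is linear in z: 1 + (-0.672) z = 0  =>  z = -1/(-0.672) = 1.488095,  |z| = 1.488095.
Moduli of all roots: 1.4881.
All moduli strictly greater than 1? Yes.
Verdict: Invertible.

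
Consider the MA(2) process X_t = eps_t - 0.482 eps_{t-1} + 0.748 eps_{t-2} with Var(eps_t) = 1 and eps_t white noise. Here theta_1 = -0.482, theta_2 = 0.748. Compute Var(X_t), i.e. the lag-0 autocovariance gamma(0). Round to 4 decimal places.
\gamma(0) = 1.7918

For an MA(q) process X_t = eps_t + sum_i theta_i eps_{t-i} with
Var(eps_t) = sigma^2, the variance is
  gamma(0) = sigma^2 * (1 + sum_i theta_i^2).
  sum_i theta_i^2 = (-0.482)^2 + (0.748)^2 = 0.232324 + 0.559504 = 0.791828.
  gamma(0) = 1 * (1 + 0.791828) = 1 * 1.791828 = 1.791828, which rounds to 1.7918.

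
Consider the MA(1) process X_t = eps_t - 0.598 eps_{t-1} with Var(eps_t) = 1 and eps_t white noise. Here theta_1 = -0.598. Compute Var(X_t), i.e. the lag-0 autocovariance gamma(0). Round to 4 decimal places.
\gamma(0) = 1.3576

For an MA(q) process X_t = eps_t + sum_i theta_i eps_{t-i} with
Var(eps_t) = sigma^2, the variance is
  gamma(0) = sigma^2 * (1 + sum_i theta_i^2).
  sum_i theta_i^2 = (-0.598)^2 = 0.357604.
  gamma(0) = 1 * (1 + 0.357604) = 1 * 1.357604 = 1.357604, which rounds to 1.3576.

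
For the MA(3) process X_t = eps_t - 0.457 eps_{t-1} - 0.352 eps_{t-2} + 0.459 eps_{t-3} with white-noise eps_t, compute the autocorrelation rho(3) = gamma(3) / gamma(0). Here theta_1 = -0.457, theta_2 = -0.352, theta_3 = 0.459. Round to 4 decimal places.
\rho(3) = 0.2974

For an MA(q) process with theta_0 = 1, the autocovariance is
  gamma(k) = sigma^2 * sum_{i=0..q-k} theta_i * theta_{i+k},
and rho(k) = gamma(k) / gamma(0). Sigma^2 cancels.
  numerator   = (1)*(0.459) = 0.459.
  denominator = (1)^2 + (-0.457)^2 + (-0.352)^2 + (0.459)^2 = 1.543434.
  rho(3) = 0.459 / 1.543434 = 0.2974.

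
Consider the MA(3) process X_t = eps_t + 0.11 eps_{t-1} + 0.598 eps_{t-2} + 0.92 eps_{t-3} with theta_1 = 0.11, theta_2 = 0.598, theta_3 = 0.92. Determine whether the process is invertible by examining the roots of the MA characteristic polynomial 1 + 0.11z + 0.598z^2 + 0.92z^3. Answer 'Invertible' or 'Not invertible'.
\text{Not invertible}

The MA(q) characteristic polynomial is P(z) = 1 + 0.11z + 0.598z^2 + 0.92z^3.
Invertibility requires all roots to lie outside the unit circle, i.e. |z| > 1 for every root.
Degree 3: look for a simple real root z0 first, then factor out (1 - z/z0) and solve the remaining quadratic.
Testing z0 = -1.25: P(-1.25) = 1 + (0.11)(-1.25) + (0.598)(-1.25)^2 + (0.92)(-1.25)^3
  = 1 + (-0.1375) + (0.934375) + (-1.796875) = 0.  So z_0 = -1.25 is a root, |z_0| = 1.25.
Divide out the factor (1 + 0.8 z) = (1 - z/z0) (since 1/z0 = -0.8):
  P(z) = (1 + 0.8 z)(1 + (-0.69) z + (1.15) z^2)
  [check: z-coef -0.69 - (-0.8) = 0.11; z^2-coef 1.15 - (-0.8)(-0.69) = 0.598; z^3-coef -(-0.8)(1.15) = 0.92.]
Remaining roots from the quadratic factor 1 + (-0.69) z + (1.15) z^2:
  Set 1 + (-0.69) z + (1.15) z^2 = 0, i.e. a z^2 + b z + c = 0 with a = 1.15, b = -0.69, c = 1.
  Discriminant D = b^2 - 4ac = (-0.69)^2 - 4*(1.15)*1 = 0.4761 - (4.6) = -4.1239.
  D < 0, so the roots are the complex-conjugate pair z = (-b +/- i sqrt(-D)) / (2a) = 0.3 +/- 0.8829i.
  For a conjugate pair |z|^2 = z * conj(z) = (product of roots) = c/a = 1/(1.15) = 0.869565, so |z| = sqrt(0.869565) = 0.9325 for both roots.
Moduli of all roots: 1.2500, 0.9325, 0.9325.
All moduli strictly greater than 1? No.
Verdict: Not invertible.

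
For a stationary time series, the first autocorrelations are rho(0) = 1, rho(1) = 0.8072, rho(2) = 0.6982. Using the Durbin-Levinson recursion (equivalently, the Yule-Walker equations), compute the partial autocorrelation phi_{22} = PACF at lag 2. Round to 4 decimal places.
\phi_{22} = 0.1338

The PACF at lag k is phi_{kk}, the last component of the solution
to the Yule-Walker system G_k phi = r_k where
  (G_k)_{ij} = rho(|i - j|), (r_k)_i = rho(i), i,j = 1..k.
Equivalently, Durbin-Levinson gives phi_{kk} iteratively:
  phi_{11} = rho(1)
  phi_{kk} = [rho(k) - sum_{j=1..k-1} phi_{k-1,j} rho(k-j)]
            / [1 - sum_{j=1..k-1} phi_{k-1,j} rho(j)],
  phi_{k,j} = phi_{k-1,j} - phi_{kk} phi_{k-1,k-j},  j = 1..k-1.
Step k = 1:
  phi_11 = rho(1) = 0.8072.
Step k = 2:
  phi_22 = [rho(2) - phi_11 rho(1)] / [1 - phi_11 rho(1)] = [0.6982 - (0.8072)(0.8072)] / [1 - (0.8072)(0.8072)]
         = 0.04662816 / 0.34842816 = 0.1338.
Therefore phi_{22} = 0.1338.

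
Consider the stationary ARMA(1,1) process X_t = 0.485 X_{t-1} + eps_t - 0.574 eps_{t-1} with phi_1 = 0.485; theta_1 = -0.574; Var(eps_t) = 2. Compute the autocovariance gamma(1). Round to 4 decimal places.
\gamma(1) = -0.1680

Multiply the model equation by X_{t-k} and take expectations. With theta_0 = psi_0 = 1 and psi_j the MA(infinity) weights, this gives
  gamma(k) - sum_i phi_i gamma(k-i) = c_k,
  c_k = sigma^2 * sum_{j=k..q} theta_j psi_{j-k}   (c_k = 0 for k > q),
using gamma(-m) = gamma(m).
psi-weights needed (psi_j = theta_j + sum_i phi_i psi_{j-i}):
  psi_1 = theta_1 + phi_1 = -0.574 + (0.485) = -0.089
Right-hand sides:
  c_0 = sigma^2 (1 + theta_1 psi_1) = 2 * (1 + (-0.574)(-0.089)) = 2 * 1.051086 = 2.102172
  c_1 = sigma^2 theta_1 = 2 * (-0.574) = -1.148
  c_2 = 0
Equations for k = 0 and k = 1 (AR order 1):
  gamma(0) = phi_1 gamma(1) + c_0
  gamma(1) = phi_1 gamma(0) + c_1
Substituting the second into the first: gamma(0) (1 - phi_1^2) = c_0 + phi_1 c_1, so
  gamma(0) = (c_0 + phi_1 c_1) / (1 - phi_1^2) = (2.102172 + (0.485)(-1.148)) / (1 - (0.485)^2) = 1.545392 / 0.764775 = 2.020715.
  gamma(1) = phi_1 gamma(0) + c_1 = (0.485)(2.020715) + (-1.148) = -0.167953.
Therefore gamma(1) = -0.1680 (to 4 decimal places).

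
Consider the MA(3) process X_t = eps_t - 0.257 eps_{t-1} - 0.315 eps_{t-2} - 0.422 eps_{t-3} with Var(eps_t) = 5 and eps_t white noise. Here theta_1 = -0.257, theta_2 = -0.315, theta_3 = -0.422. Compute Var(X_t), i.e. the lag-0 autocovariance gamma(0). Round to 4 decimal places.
\gamma(0) = 6.7168

For an MA(q) process X_t = eps_t + sum_i theta_i eps_{t-i} with
Var(eps_t) = sigma^2, the variance is
  gamma(0) = sigma^2 * (1 + sum_i theta_i^2).
  sum_i theta_i^2 = (-0.257)^2 + (-0.315)^2 + (-0.422)^2 = 0.066049 + 0.099225 + 0.178084 = 0.343358.
  gamma(0) = 5 * (1 + 0.343358) = 5 * 1.343358 = 6.71679, which rounds to 6.7168.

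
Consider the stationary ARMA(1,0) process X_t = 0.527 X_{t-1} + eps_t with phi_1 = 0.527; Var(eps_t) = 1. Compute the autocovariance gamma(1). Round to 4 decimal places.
\gamma(1) = 0.7296

Multiply the model equation by X_{t-k} and take expectations. With theta_0 = psi_0 = 1 and psi_j the MA(infinity) weights, this gives
  gamma(k) - sum_i phi_i gamma(k-i) = c_k,
  c_k = sigma^2 * sum_{j=k..q} theta_j psi_{j-k}   (c_k = 0 for k > q),
using gamma(-m) = gamma(m).
Pure AR (q = 0): c_0 = sigma^2 = 1, c_k = 0 for k >= 1.
Equations for k = 0 and k = 1 (AR order 1):
  gamma(0) = phi_1 gamma(1) + c_0
  gamma(1) = phi_1 gamma(0) + c_1
Substituting the second into the first: gamma(0) (1 - phi_1^2) = c_0 + phi_1 c_1, so
  gamma(0) = c_0 / (1 - phi_1^2) = 1 / (1 - (0.527)^2) = 1 / 0.722271 = 1.384522.
  gamma(1) = phi_1 gamma(0) = (0.527)(1.384522) = 0.729643.
Therefore gamma(1) = 0.7296 (to 4 decimal places).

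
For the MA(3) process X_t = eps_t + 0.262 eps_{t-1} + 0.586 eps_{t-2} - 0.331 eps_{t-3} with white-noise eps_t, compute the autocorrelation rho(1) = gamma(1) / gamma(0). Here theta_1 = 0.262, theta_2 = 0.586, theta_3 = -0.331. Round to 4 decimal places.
\rho(1) = 0.1456

For an MA(q) process with theta_0 = 1, the autocovariance is
  gamma(k) = sigma^2 * sum_{i=0..q-k} theta_i * theta_{i+k},
and rho(k) = gamma(k) / gamma(0). Sigma^2 cancels.
  numerator   = (1)*(0.262) + (0.262)*(0.586) + (0.586)*(-0.331) = 0.221566.
  denominator = (1)^2 + (0.262)^2 + (0.586)^2 + (-0.331)^2 = 1.521601.
  rho(1) = 0.221566 / 1.521601 = 0.1456.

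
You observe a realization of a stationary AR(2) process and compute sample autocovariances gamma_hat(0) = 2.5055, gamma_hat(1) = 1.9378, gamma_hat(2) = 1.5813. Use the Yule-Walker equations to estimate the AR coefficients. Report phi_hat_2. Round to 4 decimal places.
\hat\phi_{2} = 0.0820

The Yule-Walker equations for an AR(p) process read, in matrix form,
  Gamma_p phi = r_p,   with   (Gamma_p)_{ij} = gamma(|i - j|),
                       (r_p)_i = gamma(i),   i,j = 1..p.
Substitute the sample gammas (Toeplitz matrix and right-hand side of size 2):
  Gamma_p = [[2.5055, 1.9378], [1.9378, 2.5055]]
  r_p     = [1.9378, 1.5813]
Written out:
  2.5055 phi_1 + 1.9378 phi_2 = 1.9378
  1.9378 phi_1 + 2.5055 phi_2 = 1.5813
Solve by Cramer's rule:
  det = gamma(0)^2 - gamma(1)^2 = (2.5055)^2 - (1.9378)^2 = 6.27753025 - 3.75506884 = 2.52246141
  phi_hat_1 = [gamma(1) gamma(0) - gamma(1) gamma(2)] / det = [(1.9378)(2.5055) - (1.9378)(1.5813)] / 2.52246141 = 1.79091476 / 2.52246141 = 0.71
  phi_hat_2 = [gamma(0) gamma(2) - gamma(1)^2] / det = [(2.5055)(1.5813) - (1.9378)^2] / 2.52246141 = 0.20687831 / 2.52246141 = 0.082
So phi_hat = [0.7100, 0.0820].
Therefore phi_hat_2 = 0.0820.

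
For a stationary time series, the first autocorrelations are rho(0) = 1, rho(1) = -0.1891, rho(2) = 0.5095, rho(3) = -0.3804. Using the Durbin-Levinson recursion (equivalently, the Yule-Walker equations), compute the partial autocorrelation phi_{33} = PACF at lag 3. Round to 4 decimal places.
\phi_{33} = -0.3260

The PACF at lag k is phi_{kk}, the last component of the solution
to the Yule-Walker system G_k phi = r_k where
  (G_k)_{ij} = rho(|i - j|), (r_k)_i = rho(i), i,j = 1..k.
Equivalently, Durbin-Levinson gives phi_{kk} iteratively:
  phi_{11} = rho(1)
  phi_{kk} = [rho(k) - sum_{j=1..k-1} phi_{k-1,j} rho(k-j)]
            / [1 - sum_{j=1..k-1} phi_{k-1,j} rho(j)],
  phi_{k,j} = phi_{k-1,j} - phi_{kk} phi_{k-1,k-j},  j = 1..k-1.
Step k = 1:
  phi_11 = rho(1) = -0.1891.
Step k = 2:
  phi_22 = [rho(2) - phi_11 rho(1)] / [1 - phi_11 rho(1)] = [0.5095 - (-0.1891)(-0.1891)] / [1 - (-0.1891)(-0.1891)]
         = 0.47374119 / 0.96424119 = 0.49131.
  Update: phi_21 = phi_11 - phi_22 phi_11 = -0.1891 - (0.49131)(-0.1891) = -0.096193.
Step k = 3:
  phi_33 = [rho(3) - phi_21 rho(2) - phi_22 rho(1)] / [1 - phi_21 rho(1) - phi_22 rho(2)]
    numerator   = -0.3804 - (-0.096193)(0.5095) - (0.49131)(-0.1891) = -0.23848282
    denominator = 1 - (-0.096193)(-0.1891) - (0.49131)(0.5095) = 0.73148748
  phi_33 = -0.23848282 / 0.73148748 = -0.326.
Therefore phi_{33} = -0.3260.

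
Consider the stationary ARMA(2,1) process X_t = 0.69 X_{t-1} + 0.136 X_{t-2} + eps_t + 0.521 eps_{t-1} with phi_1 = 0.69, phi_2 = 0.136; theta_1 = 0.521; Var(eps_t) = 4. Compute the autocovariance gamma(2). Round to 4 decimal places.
\gamma(2) = 17.9250

Multiply the model equation by X_{t-k} and take expectations. With theta_0 = psi_0 = 1 and psi_j the MA(infinity) weights, this gives
  gamma(k) - sum_i phi_i gamma(k-i) = c_k,
  c_k = sigma^2 * sum_{j=k..q} theta_j psi_{j-k}   (c_k = 0 for k > q),
using gamma(-m) = gamma(m).
psi-weights needed (psi_j = theta_j + sum_i phi_i psi_{j-i}):
  psi_1 = theta_1 + phi_1 = 0.521 + (0.69) = 1.211
Right-hand sides:
  c_0 = sigma^2 (1 + theta_1 psi_1) = 4 * (1 + (0.521)(1.211)) = 4 * 1.630931 = 6.523724
  c_1 = sigma^2 theta_1 = 4 * (0.521) = 2.084
  c_2 = 0
Equations for k = 0, 1, 2 (AR order 2, c_2 = 0):
  (E0) gamma(0) = phi_1 gamma(1) + phi_2 gamma(2) + c_0
  (E1) gamma(1) = phi_1 gamma(0) + phi_2 gamma(1) + c_1
  (E2) gamma(2) = phi_1 gamma(1) + phi_2 gamma(0)
From (E1): gamma(1) = A gamma(0) + B with
  A = phi_1 / (1 - phi_2) = 0.69 / 0.864 = 0.798611,   B = c_1 / (1 - phi_2) = 2.084 / 0.864 = 2.412037.
Insert (E2) into (E0): gamma(0) (1 - phi_2^2) = phi_1 (1 + phi_2) gamma(1) + c_0.
  phi_1 (1 + phi_2) = (0.69)(1.136) = 0.78384,   1 - phi_2^2 = 0.981504.
Replace gamma(1) by A gamma(0) + B and collect gamma(0):
  gamma(0) [0.981504 - (0.78384)(0.798611)] = (0.78384)(2.412037) + 6.523724
  gamma(0) * 0.355521 = 8.414375
  gamma(0) = 8.414375 / 0.355521 = 23.667752.
  gamma(1) = A gamma(0) + B = (0.798611)(23.667752) + (2.412037) = 21.313367.
  gamma(2) = phi_1 gamma(1) + phi_2 gamma(0) = (0.69)(21.313367) + (0.136)(23.667752) = 17.925038.
Therefore gamma(2) = 17.9250 (to 4 decimal places).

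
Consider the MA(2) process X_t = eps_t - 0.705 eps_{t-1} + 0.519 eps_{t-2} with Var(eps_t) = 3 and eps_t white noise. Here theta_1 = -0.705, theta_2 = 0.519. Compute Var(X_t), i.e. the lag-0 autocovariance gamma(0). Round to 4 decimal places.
\gamma(0) = 5.2992

For an MA(q) process X_t = eps_t + sum_i theta_i eps_{t-i} with
Var(eps_t) = sigma^2, the variance is
  gamma(0) = sigma^2 * (1 + sum_i theta_i^2).
  sum_i theta_i^2 = (-0.705)^2 + (0.519)^2 = 0.497025 + 0.269361 = 0.766386.
  gamma(0) = 3 * (1 + 0.766386) = 3 * 1.766386 = 5.299158, which rounds to 5.2992.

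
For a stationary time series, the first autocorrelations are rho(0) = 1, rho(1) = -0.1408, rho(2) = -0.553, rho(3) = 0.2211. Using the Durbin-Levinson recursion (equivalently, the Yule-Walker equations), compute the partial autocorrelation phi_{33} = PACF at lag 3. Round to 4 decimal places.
\phi_{33} = 0.0239

The PACF at lag k is phi_{kk}, the last component of the solution
to the Yule-Walker system G_k phi = r_k where
  (G_k)_{ij} = rho(|i - j|), (r_k)_i = rho(i), i,j = 1..k.
Equivalently, Durbin-Levinson gives phi_{kk} iteratively:
  phi_{11} = rho(1)
  phi_{kk} = [rho(k) - sum_{j=1..k-1} phi_{k-1,j} rho(k-j)]
            / [1 - sum_{j=1..k-1} phi_{k-1,j} rho(j)],
  phi_{k,j} = phi_{k-1,j} - phi_{kk} phi_{k-1,k-j},  j = 1..k-1.
Step k = 1:
  phi_11 = rho(1) = -0.1408.
Step k = 2:
  phi_22 = [rho(2) - phi_11 rho(1)] / [1 - phi_11 rho(1)] = [-0.553 - (-0.1408)(-0.1408)] / [1 - (-0.1408)(-0.1408)]
         = -0.57282464 / 0.98017536 = -0.58441.
  Update: phi_21 = phi_11 - phi_22 phi_11 = -0.1408 - (-0.58441)(-0.1408) = -0.223085.
Step k = 3:
  phi_33 = [rho(3) - phi_21 rho(2) - phi_22 rho(1)] / [1 - phi_21 rho(1) - phi_22 rho(2)]
    numerator   = 0.2211 - (-0.223085)(-0.553) - (-0.58441)(-0.1408) = 0.01544903
    denominator = 1 - (-0.223085)(-0.1408) - (-0.58441)(-0.553) = 0.6454107
  phi_33 = 0.01544903 / 0.6454107 = 0.0239.
Therefore phi_{33} = 0.0239.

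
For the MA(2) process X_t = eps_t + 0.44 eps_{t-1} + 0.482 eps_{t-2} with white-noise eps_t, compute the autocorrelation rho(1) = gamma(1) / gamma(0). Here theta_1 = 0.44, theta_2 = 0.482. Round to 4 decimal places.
\rho(1) = 0.4573

For an MA(q) process with theta_0 = 1, the autocovariance is
  gamma(k) = sigma^2 * sum_{i=0..q-k} theta_i * theta_{i+k},
and rho(k) = gamma(k) / gamma(0). Sigma^2 cancels.
  numerator   = (1)*(0.44) + (0.44)*(0.482) = 0.65208.
  denominator = (1)^2 + (0.44)^2 + (0.482)^2 = 1.425924.
  rho(1) = 0.65208 / 1.425924 = 0.4573.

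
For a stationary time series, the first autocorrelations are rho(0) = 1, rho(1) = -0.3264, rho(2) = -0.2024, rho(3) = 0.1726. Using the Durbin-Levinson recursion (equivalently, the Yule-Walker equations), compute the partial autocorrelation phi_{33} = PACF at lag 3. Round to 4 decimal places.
\phi_{33} = -0.0371

The PACF at lag k is phi_{kk}, the last component of the solution
to the Yule-Walker system G_k phi = r_k where
  (G_k)_{ij} = rho(|i - j|), (r_k)_i = rho(i), i,j = 1..k.
Equivalently, Durbin-Levinson gives phi_{kk} iteratively:
  phi_{11} = rho(1)
  phi_{kk} = [rho(k) - sum_{j=1..k-1} phi_{k-1,j} rho(k-j)]
            / [1 - sum_{j=1..k-1} phi_{k-1,j} rho(j)],
  phi_{k,j} = phi_{k-1,j} - phi_{kk} phi_{k-1,k-j},  j = 1..k-1.
Step k = 1:
  phi_11 = rho(1) = -0.3264.
Step k = 2:
  phi_22 = [rho(2) - phi_11 rho(1)] / [1 - phi_11 rho(1)] = [-0.2024 - (-0.3264)(-0.3264)] / [1 - (-0.3264)(-0.3264)]
         = -0.30893696 / 0.89346304 = -0.345775.
  Update: phi_21 = phi_11 - phi_22 phi_11 = -0.3264 - (-0.345775)(-0.3264) = -0.439261.
Step k = 3:
  phi_33 = [rho(3) - phi_21 rho(2) - phi_22 rho(1)] / [1 - phi_21 rho(1) - phi_22 rho(2)]
    numerator   = 0.1726 - (-0.439261)(-0.2024) - (-0.345775)(-0.3264) = -0.02916728
    denominator = 1 - (-0.439261)(-0.3264) - (-0.345775)(-0.2024) = 0.78664044
  phi_33 = -0.02916728 / 0.78664044 = -0.0371.
Therefore phi_{33} = -0.0371.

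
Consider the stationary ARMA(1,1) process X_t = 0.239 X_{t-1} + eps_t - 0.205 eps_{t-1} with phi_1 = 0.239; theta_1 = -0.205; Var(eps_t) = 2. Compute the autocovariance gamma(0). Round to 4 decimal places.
\gamma(0) = 2.0025

Multiply the model equation by X_{t-k} and take expectations. With theta_0 = psi_0 = 1 and psi_j the MA(infinity) weights, this gives
  gamma(k) - sum_i phi_i gamma(k-i) = c_k,
  c_k = sigma^2 * sum_{j=k..q} theta_j psi_{j-k}   (c_k = 0 for k > q),
using gamma(-m) = gamma(m).
psi-weights needed (psi_j = theta_j + sum_i phi_i psi_{j-i}):
  psi_1 = theta_1 + phi_1 = -0.205 + (0.239) = 0.034
Right-hand sides:
  c_0 = sigma^2 (1 + theta_1 psi_1) = 2 * (1 + (-0.205)(0.034)) = 2 * 0.99303 = 1.98606
  c_1 = sigma^2 theta_1 = 2 * (-0.205) = -0.41
  c_2 = 0
Equations for k = 0 and k = 1 (AR order 1):
  gamma(0) = phi_1 gamma(1) + c_0
  gamma(1) = phi_1 gamma(0) + c_1
Substituting the second into the first: gamma(0) (1 - phi_1^2) = c_0 + phi_1 c_1, so
  gamma(0) = (c_0 + phi_1 c_1) / (1 - phi_1^2) = (1.98606 + (0.239)(-0.41)) / (1 - (0.239)^2) = 1.88807 / 0.942879 = 2.002452.
Therefore gamma(0) = 2.0025 (to 4 decimal places).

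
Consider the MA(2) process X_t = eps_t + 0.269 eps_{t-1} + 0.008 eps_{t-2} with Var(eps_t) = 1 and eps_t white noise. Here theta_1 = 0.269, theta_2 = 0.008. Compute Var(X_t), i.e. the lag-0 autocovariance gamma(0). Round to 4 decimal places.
\gamma(0) = 1.0724

For an MA(q) process X_t = eps_t + sum_i theta_i eps_{t-i} with
Var(eps_t) = sigma^2, the variance is
  gamma(0) = sigma^2 * (1 + sum_i theta_i^2).
  sum_i theta_i^2 = (0.269)^2 + (0.008)^2 = 0.072361 + 0.000064 = 0.072425.
  gamma(0) = 1 * (1 + 0.072425) = 1 * 1.072425 = 1.072425, which rounds to 1.0724.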